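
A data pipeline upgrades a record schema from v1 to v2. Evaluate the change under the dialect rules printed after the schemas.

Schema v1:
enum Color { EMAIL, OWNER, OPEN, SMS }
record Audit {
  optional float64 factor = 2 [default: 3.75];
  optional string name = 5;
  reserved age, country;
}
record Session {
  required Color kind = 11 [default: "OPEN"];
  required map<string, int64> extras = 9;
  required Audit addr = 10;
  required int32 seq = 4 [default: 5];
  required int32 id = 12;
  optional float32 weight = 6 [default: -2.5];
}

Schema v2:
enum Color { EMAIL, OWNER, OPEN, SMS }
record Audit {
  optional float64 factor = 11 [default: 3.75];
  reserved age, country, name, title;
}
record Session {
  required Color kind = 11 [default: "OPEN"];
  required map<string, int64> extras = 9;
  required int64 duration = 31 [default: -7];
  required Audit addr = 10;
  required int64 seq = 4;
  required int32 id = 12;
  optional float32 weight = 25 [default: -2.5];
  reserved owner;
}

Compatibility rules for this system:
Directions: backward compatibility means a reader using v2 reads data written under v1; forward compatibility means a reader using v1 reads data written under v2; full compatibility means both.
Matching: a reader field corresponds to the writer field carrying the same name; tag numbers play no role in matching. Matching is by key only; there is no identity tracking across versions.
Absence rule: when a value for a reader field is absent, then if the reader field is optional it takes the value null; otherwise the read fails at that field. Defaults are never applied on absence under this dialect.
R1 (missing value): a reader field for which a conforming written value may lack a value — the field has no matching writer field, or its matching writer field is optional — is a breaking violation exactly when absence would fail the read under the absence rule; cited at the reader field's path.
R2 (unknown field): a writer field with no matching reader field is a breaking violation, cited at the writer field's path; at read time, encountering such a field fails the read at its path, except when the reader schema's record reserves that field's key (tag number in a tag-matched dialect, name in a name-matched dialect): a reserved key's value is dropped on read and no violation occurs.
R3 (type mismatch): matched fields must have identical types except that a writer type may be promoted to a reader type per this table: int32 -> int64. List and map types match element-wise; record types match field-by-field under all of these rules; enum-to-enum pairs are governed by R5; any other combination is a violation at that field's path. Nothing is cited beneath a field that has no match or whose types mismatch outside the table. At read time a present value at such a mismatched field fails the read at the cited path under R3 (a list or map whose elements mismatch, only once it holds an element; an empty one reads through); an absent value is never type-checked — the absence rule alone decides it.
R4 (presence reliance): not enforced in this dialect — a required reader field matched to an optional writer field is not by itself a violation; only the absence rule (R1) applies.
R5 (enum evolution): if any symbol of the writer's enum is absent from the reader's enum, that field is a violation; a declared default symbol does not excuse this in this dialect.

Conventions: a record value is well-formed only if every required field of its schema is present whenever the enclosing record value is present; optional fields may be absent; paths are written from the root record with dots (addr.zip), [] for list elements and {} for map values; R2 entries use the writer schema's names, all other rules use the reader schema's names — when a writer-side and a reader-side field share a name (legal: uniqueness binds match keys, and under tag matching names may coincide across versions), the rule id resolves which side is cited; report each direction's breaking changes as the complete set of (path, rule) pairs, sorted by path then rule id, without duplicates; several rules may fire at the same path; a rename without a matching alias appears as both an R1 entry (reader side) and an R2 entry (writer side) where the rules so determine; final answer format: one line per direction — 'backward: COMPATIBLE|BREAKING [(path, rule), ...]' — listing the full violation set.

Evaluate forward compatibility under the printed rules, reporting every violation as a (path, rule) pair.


forward: BREAKING [(duration, R2), (seq, R3)]

in Session below, arrows point writer -> reader
forward analysis of Session with v1 as reader and v2 as writer:
  writer required, Color -> Color: reader kind maps from writer kind
  writer required, map<string, int64> -> map<string, int64>: reader extras maps from writer extras
  writer required, Audit -> Audit: reader addr maps from writer addr
  writer required, int64 -> int32: reader seq maps from writer seq
  writer required, int32 -> int32: reader id maps from writer id
  writer optional, float32 -> float32: reader weight maps from writer weight
  duration (writer side), unknown to reader
  writer optional, float64 -> float64: reader addr.factor maps from writer addr.factor
  addr.name: no writer-side match
  rule R2 violated at duration
  rule R3 violated at seq
  forward on Session therefore BREAKING (2)
the other Session changes do not affect what is asked:
  field weight in record Session: tag 6 changed to 25 -> inert for the asked Session verdict: nothing fires
  field factor in record Audit: tag 2 changed to 11 -> inert for the asked Session verdict: nothing fires
  removed field name from record Audit (its key "name" joins the reserved list) -> inert for the asked Session verdict: nothing fires


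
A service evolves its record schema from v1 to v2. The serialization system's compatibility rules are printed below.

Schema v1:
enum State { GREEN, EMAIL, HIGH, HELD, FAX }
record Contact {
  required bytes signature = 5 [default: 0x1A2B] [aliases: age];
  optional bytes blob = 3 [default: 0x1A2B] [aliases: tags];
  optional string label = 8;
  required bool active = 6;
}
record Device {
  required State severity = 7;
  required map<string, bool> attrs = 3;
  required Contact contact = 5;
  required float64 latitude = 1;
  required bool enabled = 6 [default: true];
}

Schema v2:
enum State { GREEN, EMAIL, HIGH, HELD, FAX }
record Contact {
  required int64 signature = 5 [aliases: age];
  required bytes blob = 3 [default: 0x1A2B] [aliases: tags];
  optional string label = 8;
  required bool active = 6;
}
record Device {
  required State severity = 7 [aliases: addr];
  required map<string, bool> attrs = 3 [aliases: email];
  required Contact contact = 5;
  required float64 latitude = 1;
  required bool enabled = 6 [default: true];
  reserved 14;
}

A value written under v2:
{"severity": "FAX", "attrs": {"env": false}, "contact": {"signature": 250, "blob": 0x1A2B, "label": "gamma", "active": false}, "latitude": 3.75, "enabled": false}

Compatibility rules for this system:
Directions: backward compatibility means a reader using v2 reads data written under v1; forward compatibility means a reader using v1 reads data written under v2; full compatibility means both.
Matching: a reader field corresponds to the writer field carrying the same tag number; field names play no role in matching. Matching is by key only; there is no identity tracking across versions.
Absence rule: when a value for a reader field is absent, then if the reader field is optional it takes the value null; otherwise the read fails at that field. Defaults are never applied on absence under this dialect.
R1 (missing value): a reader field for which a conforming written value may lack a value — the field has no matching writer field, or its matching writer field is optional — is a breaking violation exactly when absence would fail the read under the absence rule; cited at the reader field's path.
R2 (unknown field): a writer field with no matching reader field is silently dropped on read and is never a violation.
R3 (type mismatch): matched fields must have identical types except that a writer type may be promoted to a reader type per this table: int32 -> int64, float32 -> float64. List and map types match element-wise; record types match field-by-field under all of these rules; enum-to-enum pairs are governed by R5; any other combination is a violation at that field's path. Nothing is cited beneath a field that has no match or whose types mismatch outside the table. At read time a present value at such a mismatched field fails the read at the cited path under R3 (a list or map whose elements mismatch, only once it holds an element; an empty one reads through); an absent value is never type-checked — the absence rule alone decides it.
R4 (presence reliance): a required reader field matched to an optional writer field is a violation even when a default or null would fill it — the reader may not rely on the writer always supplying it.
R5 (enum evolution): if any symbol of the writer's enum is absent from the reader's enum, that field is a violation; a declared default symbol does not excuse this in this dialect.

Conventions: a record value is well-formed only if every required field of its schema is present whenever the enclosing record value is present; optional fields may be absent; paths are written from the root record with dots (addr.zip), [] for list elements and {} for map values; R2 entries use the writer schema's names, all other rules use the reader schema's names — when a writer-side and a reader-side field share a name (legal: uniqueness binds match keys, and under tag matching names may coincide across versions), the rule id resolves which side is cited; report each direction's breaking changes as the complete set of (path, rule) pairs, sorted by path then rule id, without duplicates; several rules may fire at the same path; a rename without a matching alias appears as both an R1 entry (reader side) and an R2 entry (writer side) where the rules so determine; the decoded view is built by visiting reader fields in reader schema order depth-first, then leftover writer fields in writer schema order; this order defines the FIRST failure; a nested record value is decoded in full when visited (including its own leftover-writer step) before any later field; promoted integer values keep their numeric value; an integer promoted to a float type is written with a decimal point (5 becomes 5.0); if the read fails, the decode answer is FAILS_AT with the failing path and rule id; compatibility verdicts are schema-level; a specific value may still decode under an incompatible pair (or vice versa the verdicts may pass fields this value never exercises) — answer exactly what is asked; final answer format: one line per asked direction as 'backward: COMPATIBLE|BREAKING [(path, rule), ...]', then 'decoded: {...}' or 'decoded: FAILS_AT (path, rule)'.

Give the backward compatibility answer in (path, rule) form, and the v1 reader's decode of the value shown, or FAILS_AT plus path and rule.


each type pair in Device: writer, then reader
backward analysis of Device with v2 as reader and v1 as writer:
  severity: paired with writer severity (State -> State; writer required)
  attrs: paired with writer attrs (map<string, bool> -> map<string, bool>; writer required)
  contact: paired with writer contact (Contact -> Contact; writer required)
  latitude: paired with writer latitude (float64 -> float64; writer required)
  enabled: paired with writer enabled (bool -> bool; writer required)
  contact.signature: paired with writer contact.signature (bytes -> int64; writer required)
  contact.blob: paired with writer contact.blob (bytes -> bytes; writer optional)
  contact.label: paired with writer contact.label (string -> string; writer optional)
  contact.active: paired with writer contact.active (bool -> bool; writer required)
  breaking: (contact.blob, R1)
  breaking: (contact.blob, R4)
  breaking: (contact.signature, R3)
  => 3 violation(s): backward is BREAKING for Device
decoding the Device value with the v1 reader:
  severity := "FAX"
  attrs := {"env": false}
  read fails at contact.signature under R3
  => FAILS_AT (contact.signature, R3)

backward: BREAKING [(contact.blob, R1), (contact.blob, R4), (contact.signature, R3)]; decoded: FAILS_AT (contact.signature, R3)


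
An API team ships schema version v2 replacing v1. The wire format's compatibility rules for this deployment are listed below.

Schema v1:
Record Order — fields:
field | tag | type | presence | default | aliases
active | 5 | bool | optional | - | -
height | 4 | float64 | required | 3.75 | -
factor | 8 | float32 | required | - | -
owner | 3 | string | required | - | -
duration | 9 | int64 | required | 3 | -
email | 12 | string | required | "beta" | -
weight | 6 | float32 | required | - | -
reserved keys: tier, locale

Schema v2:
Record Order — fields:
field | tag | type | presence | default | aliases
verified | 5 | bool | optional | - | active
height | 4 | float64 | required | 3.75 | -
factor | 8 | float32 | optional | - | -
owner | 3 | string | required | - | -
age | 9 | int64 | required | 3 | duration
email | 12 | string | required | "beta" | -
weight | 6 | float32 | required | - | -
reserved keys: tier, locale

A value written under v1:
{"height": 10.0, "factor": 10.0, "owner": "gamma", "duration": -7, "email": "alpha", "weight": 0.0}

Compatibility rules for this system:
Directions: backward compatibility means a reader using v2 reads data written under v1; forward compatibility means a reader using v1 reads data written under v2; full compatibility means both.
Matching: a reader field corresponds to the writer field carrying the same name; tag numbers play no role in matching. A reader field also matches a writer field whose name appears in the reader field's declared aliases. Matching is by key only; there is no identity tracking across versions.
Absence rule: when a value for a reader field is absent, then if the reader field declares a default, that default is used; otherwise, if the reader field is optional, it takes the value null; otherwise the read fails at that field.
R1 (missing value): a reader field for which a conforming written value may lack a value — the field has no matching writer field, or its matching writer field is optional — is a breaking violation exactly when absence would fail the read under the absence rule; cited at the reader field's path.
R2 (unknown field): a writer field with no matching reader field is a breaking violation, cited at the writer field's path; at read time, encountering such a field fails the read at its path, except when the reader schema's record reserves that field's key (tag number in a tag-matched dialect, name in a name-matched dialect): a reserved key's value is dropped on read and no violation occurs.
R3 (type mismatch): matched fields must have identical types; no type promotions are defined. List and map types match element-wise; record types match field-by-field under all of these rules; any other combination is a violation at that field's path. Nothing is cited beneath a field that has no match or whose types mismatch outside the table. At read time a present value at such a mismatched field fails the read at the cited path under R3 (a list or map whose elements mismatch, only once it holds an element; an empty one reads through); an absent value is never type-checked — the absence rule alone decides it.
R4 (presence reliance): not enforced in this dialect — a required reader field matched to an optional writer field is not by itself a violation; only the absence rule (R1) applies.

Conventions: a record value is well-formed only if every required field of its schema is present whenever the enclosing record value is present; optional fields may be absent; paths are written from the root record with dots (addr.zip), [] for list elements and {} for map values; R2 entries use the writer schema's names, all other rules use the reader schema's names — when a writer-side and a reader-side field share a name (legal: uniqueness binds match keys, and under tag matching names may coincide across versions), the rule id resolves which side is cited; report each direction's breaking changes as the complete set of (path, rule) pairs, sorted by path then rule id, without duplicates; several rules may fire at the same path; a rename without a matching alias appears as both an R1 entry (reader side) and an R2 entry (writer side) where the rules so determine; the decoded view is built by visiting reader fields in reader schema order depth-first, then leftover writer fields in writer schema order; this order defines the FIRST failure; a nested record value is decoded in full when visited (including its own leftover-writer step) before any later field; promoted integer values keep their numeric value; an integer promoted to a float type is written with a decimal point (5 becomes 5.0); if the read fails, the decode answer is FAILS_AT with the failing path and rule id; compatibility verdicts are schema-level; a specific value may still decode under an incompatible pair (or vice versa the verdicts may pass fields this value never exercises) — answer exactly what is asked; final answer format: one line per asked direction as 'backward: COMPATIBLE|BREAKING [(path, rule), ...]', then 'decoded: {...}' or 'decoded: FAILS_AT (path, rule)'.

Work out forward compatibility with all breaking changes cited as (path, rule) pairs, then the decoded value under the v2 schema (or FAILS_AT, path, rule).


the writer's type comes first in each Order pair
checking forward for Order: reader v1 against writer v2:
  active: no writer match
  writer required, float64 -> float64: reader height maps from writer height
  writer optional, float32 -> float32: reader factor maps from writer factor
  writer required, string -> string: reader owner maps from writer owner
  duration: no writer match
  writer required, string -> string: reader email maps from writer email
  writer required, float32 -> float32: reader weight maps from writer weight
  writer field verified has no reader counterpart
  writer field age has no reader counterpart
  breaking: (age, R2)
  breaking: (factor, R1)
  breaking: (verified, R2)
  => forward verdict for Order: BREAKING, 3 violation(s)
migrating the Order value to v2:
  verified := null (not supplied -> null)
  height := 10.0
  factor := 10.0
  owner := "gamma"
  age := -7 (from writer duration)
  email := "alpha"
  weight := 0.0
  => decoded: {"verified": null, "height": 10.0, "factor": 10.0, "owner": "gamma", "age": -7, "email": "alpha", "weight": 0.0}

forward: BREAKING [(age, R2), (factor, R1), (verified, R2)]; decoded: {"verified": null, "height": 10.0, "factor": 10.0, "owner": "gamma", "age": -7, "email": "alpha", "weight": 0.0}


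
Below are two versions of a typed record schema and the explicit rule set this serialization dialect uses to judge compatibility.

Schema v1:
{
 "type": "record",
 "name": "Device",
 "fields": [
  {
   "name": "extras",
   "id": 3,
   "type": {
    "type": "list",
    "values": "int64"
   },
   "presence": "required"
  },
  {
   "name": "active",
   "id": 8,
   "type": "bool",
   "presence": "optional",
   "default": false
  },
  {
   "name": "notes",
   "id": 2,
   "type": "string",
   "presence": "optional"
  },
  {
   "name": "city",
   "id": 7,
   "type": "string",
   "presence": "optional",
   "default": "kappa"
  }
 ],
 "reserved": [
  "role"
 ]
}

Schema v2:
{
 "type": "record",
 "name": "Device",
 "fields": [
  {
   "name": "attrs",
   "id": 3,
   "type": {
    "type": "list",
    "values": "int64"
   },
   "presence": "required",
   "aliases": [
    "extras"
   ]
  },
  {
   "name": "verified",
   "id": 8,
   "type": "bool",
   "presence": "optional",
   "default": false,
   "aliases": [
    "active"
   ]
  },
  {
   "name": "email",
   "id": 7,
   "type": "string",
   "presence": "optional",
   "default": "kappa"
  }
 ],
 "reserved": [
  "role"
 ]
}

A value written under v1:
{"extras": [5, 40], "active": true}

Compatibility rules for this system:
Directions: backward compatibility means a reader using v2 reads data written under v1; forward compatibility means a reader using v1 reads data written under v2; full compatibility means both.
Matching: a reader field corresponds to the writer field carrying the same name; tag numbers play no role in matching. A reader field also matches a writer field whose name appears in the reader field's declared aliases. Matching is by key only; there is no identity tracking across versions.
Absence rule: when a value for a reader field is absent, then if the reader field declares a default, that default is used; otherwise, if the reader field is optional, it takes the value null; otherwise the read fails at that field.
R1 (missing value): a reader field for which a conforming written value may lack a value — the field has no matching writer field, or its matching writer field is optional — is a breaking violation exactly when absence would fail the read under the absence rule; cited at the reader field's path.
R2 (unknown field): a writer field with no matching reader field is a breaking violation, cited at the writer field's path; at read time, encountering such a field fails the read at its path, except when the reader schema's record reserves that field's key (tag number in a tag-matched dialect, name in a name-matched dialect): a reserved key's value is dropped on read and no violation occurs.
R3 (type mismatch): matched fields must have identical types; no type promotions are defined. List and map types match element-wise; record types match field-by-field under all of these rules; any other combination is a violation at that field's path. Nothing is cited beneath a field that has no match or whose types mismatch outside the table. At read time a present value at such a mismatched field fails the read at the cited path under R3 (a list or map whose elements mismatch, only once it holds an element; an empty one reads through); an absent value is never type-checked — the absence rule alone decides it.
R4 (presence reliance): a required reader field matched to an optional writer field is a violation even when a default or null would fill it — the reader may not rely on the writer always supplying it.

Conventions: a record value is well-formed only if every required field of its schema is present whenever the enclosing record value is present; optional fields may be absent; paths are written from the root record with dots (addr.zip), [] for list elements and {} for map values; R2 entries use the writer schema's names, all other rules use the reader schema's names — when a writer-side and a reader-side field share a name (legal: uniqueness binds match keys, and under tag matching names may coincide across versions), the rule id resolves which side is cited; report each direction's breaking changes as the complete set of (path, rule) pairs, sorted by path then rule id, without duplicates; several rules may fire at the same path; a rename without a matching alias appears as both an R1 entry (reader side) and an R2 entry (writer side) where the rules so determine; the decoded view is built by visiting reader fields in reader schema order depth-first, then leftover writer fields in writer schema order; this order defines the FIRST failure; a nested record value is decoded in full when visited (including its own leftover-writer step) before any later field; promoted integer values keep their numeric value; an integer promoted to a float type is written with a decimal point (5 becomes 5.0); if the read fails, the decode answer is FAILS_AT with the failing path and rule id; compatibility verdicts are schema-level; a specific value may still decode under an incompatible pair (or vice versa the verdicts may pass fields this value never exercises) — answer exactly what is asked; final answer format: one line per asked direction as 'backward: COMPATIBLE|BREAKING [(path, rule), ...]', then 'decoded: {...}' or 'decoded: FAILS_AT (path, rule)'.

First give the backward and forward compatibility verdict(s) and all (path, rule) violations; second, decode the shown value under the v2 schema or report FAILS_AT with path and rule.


backward: BREAKING [(city, R2), (notes, R2)]; forward: BREAKING [(attrs, R2), (email, R2), (extras, R1), (verified, R2)]; decoded: {"attrs": [5, 40], "verified": true, "email": "kappa"}

each type pair in Device: writer, then reader
backward on Device — v2 reading data written by v1:
  attrs: list<int64> -> list<int64>, writer required; from extras
  verified: bool -> bool, writer optional; from active
  email: no writer-side match
  notes (writer side), unknown to reader
  city (writer side), unknown to reader
  breaking: (city, R2)
  breaking: (notes, R2)
  => backward: BREAKING (2)
forward on Device — v1 reading data written by v2:
  extras: no writer-side match
  active: no writer-side match
  notes: no writer-side match
  city: no writer-side match
  attrs (writer side), unknown to reader
  verified (writer side), unknown to reader
  email (writer side), unknown to reader
  breaking: (attrs, R2)
  breaking: (email, R2)
  breaking: (extras, R1)
  breaking: (verified, R2)
  => forward: BREAKING (4)
decoding the Device value with the v2 reader:
  attrs := [5, 40] (from writer extras)
  verified := true (from writer active)
  email := "kappa" (no value, default fills)
  => decoded: {"attrs": [5, 40], "verified": true, "email": "kappa"}


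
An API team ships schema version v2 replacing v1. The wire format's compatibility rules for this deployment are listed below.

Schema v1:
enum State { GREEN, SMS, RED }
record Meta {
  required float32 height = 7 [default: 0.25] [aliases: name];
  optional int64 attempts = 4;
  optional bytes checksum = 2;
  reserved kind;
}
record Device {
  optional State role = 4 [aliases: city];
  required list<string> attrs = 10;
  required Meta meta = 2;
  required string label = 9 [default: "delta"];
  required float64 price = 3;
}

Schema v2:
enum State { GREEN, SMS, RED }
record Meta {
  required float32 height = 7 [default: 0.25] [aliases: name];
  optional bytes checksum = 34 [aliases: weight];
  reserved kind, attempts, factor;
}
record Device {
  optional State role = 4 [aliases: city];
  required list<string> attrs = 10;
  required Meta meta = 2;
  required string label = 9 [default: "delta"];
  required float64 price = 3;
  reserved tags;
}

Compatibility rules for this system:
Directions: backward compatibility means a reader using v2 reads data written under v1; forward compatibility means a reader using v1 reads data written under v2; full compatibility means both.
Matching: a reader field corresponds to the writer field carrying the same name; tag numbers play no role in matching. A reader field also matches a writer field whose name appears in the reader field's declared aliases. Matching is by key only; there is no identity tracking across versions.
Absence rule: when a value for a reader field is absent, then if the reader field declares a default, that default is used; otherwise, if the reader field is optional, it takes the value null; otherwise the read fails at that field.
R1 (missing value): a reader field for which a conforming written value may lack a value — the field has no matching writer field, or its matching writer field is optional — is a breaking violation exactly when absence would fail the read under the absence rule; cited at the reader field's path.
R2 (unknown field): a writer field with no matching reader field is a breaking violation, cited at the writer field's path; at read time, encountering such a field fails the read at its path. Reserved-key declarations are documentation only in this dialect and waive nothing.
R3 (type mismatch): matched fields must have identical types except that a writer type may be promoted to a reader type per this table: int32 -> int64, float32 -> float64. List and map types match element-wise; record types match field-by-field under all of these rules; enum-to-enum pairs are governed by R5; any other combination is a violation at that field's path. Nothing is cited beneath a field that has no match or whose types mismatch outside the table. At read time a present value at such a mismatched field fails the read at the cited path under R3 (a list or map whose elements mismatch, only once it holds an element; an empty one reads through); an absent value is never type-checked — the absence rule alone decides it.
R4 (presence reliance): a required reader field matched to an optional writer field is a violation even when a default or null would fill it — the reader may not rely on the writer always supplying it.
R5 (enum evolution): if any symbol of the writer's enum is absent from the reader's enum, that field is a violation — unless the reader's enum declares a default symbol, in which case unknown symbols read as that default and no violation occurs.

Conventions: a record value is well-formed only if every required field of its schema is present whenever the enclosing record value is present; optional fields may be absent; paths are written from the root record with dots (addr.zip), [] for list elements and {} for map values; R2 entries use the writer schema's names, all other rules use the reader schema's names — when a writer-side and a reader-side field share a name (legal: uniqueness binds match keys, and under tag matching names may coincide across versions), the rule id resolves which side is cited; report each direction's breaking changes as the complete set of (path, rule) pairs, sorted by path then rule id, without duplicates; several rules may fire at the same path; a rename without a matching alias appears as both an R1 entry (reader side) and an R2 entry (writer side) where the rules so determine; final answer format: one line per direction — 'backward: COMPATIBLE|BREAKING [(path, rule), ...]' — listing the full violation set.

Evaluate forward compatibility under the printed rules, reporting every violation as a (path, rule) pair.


each type pair in Device: writer, then reader
forward for Device (reader v1, writer v2):
  role <- role (State -> State, writer optional)
  attrs <- attrs (list<string> -> list<string>, writer required)
  meta <- meta (Meta -> Meta, writer required)
  label <- label (string -> string, writer required)
  price <- price (float64 -> float64, writer required)
  meta.height <- meta.height (float32 -> float32, writer required)
  meta.attempts has no writer counterpart
  meta.checksum <- meta.checksum (bytes -> bytes, writer optional)
  nothing fires on Device: forward is COMPATIBLE
ruling out the remaining Device differences:
  removed field attempts from record Meta (its key "attempts" joins the reserved list) -> fires only in the backward direction of Device, which is not asked here
  field checksum in record Meta: tag 2 changed to 34 -> inert for the asked Device verdict: nothing fires

forward: COMPATIBLE []


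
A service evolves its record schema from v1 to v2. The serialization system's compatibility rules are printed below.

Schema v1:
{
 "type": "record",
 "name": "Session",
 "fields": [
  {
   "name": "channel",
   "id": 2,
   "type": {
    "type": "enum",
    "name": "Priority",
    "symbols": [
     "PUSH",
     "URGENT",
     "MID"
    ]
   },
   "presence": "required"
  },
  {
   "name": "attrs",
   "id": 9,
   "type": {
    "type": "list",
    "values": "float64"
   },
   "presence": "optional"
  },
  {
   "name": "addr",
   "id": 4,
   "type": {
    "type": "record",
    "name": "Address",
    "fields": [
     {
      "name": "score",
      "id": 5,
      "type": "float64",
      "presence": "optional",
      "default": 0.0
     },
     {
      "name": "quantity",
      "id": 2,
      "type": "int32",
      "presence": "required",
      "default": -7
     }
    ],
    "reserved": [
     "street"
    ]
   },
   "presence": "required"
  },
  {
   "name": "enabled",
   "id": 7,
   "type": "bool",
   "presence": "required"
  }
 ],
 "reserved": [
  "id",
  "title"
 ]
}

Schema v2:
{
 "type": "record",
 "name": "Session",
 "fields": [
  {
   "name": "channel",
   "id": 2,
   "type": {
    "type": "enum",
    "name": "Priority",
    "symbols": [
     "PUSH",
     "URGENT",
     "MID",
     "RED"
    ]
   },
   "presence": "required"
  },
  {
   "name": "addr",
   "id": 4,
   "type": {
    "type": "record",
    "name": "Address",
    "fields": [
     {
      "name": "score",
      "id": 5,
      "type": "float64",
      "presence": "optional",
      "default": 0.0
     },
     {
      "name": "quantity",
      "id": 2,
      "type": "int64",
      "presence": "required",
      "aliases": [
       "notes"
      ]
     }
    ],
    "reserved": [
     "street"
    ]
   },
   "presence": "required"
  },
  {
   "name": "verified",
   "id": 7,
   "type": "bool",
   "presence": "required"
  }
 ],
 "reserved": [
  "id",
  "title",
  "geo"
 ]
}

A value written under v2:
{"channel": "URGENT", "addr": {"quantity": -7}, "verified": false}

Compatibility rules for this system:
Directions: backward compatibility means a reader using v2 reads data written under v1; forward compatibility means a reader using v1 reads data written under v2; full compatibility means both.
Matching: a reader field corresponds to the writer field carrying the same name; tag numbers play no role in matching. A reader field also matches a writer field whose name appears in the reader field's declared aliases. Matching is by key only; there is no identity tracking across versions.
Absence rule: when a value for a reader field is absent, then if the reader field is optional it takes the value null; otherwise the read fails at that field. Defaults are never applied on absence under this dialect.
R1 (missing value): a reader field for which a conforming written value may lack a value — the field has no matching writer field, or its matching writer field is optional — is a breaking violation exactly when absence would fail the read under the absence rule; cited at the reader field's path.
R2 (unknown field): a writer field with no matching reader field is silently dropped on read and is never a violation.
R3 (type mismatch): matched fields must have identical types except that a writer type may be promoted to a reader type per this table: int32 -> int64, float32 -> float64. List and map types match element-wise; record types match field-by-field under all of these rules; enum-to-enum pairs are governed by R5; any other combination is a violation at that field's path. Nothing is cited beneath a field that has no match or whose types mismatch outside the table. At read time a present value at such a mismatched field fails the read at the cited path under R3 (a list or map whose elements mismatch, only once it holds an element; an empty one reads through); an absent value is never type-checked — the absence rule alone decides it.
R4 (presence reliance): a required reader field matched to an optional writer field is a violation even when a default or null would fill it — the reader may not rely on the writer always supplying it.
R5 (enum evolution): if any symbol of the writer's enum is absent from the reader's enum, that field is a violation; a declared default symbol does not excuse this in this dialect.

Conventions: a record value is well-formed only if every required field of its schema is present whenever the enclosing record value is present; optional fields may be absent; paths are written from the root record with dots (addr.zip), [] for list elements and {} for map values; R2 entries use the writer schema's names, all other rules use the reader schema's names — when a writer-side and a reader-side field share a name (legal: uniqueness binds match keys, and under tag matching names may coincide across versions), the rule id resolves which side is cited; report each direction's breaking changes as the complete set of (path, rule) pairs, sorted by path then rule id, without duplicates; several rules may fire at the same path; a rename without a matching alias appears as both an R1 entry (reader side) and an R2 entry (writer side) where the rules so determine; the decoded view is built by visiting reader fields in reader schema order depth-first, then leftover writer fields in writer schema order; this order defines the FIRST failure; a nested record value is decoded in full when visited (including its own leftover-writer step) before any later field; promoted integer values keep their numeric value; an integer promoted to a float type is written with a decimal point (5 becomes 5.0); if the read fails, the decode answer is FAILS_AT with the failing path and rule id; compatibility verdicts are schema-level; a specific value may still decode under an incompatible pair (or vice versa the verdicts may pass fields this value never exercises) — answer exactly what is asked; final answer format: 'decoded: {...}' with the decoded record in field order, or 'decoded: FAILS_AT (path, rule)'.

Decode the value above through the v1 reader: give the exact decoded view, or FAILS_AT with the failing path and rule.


the writer's type comes first in each Session pair
migrating the Session value to v1:
  channel := "URGENT"
  attrs := null (missing; optional => null)
  addr.score := null (missing; optional => null)
  read fails at addr.quantity under R3
  => FAILS_AT (addr.quantity, R3)
checking off the Session differences that do not matter here:
  renamed field enabled to verified in record Session -> a verdict-level change on Session — the shown value reads the same
  enum Priority (field channel in record Session): symbol RED added -> a verdict-level change on Session — the shown value reads the same
  removed field attrs from record Session -> fires no rule on Session under this dialect and leaves the result unchanged

decoded: FAILS_AT (addr.quantity, R3)


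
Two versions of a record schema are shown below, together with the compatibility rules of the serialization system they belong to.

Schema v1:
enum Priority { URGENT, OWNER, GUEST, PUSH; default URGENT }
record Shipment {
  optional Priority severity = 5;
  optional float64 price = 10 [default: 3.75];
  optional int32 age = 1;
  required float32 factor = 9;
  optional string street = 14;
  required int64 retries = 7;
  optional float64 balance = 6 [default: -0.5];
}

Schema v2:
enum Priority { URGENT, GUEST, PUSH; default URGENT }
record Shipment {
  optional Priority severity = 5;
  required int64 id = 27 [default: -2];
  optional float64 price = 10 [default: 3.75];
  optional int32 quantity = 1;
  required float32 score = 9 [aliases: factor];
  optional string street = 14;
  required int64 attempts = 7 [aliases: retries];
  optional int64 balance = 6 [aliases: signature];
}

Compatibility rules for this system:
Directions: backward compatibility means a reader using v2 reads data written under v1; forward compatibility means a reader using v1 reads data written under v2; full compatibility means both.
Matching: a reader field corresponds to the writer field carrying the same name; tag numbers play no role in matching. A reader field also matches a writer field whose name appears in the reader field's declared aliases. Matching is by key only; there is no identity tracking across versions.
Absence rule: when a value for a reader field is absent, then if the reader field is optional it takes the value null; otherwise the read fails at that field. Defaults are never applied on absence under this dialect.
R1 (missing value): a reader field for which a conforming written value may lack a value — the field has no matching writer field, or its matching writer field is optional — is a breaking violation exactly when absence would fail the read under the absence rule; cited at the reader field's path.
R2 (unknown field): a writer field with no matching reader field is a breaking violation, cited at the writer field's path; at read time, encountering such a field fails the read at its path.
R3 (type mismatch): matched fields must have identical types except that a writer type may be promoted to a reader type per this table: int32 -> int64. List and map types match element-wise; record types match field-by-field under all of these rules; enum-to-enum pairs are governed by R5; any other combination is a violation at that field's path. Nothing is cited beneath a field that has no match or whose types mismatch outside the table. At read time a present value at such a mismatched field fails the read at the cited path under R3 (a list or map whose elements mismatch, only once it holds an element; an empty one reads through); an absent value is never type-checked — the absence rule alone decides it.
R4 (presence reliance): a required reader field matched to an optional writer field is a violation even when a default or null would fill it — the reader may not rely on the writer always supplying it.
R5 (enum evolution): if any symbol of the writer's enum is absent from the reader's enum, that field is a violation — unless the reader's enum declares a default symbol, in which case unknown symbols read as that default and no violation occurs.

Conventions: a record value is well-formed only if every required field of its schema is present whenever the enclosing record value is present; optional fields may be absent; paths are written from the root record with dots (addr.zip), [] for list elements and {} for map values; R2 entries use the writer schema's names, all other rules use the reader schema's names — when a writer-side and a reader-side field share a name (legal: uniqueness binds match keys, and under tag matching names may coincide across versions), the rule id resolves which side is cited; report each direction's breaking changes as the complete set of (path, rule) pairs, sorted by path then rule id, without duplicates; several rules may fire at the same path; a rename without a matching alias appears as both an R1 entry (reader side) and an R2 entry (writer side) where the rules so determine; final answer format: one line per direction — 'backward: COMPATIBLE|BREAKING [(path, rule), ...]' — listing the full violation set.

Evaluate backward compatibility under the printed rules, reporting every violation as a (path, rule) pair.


the writer's type comes first in each Shipment pair
backward analysis of Shipment with v2 as reader and v1 as writer:
  severity: paired with writer severity (Priority -> Priority; writer optional)
  id has no writer counterpart
  price: paired with writer price (float64 -> float64; writer optional)
  quantity has no writer counterpart
  score: paired with writer factor (float32 -> float32; writer required)
  street: paired with writer street (string -> string; writer optional)
  attempts: paired with writer retries (int64 -> int64; writer required)
  balance: paired with writer balance (float64 -> int64; writer optional)
  writer field age has no reader counterpart
  R2 fires at age
  R3 fires at balance
  R1 fires at id
  => 3 violation(s): backward is BREAKING for Shipment
the rest of the Shipment diff is inert for this question:
  renamed field factor to score in record Shipment (alias factor declared on the renamed field) -> fires only in the forward direction of Shipment, which is not asked here
  enum Priority (field severity in record Shipment): symbol OWNER removed -> inert for the asked Shipment verdict: nothing fires
  renamed field retries to attempts in record Shipment (alias retries declared on the renamed field) -> fires only in the forward direction of Shipment, which is not asked here

backward: BREAKING [(age, R2), (balance, R3), (id, R1)]
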